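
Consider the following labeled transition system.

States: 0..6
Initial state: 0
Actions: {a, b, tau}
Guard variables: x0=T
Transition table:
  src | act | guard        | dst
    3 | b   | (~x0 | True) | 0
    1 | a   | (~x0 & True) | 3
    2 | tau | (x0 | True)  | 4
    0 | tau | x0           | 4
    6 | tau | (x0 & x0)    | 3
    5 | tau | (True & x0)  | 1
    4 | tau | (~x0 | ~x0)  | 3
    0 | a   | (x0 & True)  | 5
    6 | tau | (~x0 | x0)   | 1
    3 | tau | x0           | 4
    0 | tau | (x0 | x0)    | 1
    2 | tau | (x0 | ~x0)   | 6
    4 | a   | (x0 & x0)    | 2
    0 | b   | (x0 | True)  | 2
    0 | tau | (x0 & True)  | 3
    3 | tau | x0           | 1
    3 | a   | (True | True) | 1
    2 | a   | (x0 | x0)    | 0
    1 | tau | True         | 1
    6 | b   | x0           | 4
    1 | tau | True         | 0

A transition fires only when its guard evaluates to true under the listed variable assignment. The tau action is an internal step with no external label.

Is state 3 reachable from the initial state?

19 transition(s) survive guard evaluation.
Layer 0: {0}
Layer 1: {1,2,3,4,5}  now seen {0,1,2,3,4,5}
Layer 2: {6}  now seen {0,1,2,3,4,5,6}
Reachable = {0,1,2,3,4,5,6}
Path to 3: tau

Answer: REACHABLE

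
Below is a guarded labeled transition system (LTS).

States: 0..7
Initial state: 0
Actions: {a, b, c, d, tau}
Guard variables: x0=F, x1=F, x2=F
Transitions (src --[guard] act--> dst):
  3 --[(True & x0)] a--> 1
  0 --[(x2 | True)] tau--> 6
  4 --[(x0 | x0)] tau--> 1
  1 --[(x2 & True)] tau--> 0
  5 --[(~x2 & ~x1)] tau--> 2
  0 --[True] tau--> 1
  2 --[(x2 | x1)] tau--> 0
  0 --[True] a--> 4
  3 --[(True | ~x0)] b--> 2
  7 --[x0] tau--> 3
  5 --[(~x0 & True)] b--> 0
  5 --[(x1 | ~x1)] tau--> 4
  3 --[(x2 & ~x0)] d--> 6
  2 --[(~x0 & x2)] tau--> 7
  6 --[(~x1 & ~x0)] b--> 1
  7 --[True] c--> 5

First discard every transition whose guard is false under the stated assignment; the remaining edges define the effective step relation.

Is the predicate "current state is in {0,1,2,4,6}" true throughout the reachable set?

Answer: INVARIANT HOLDS

Analysis:
Inv-set: {0,1,2,4,6}
R = {0,1,4,6}
  0: ok
  1: ok
  4: ok
  6: ok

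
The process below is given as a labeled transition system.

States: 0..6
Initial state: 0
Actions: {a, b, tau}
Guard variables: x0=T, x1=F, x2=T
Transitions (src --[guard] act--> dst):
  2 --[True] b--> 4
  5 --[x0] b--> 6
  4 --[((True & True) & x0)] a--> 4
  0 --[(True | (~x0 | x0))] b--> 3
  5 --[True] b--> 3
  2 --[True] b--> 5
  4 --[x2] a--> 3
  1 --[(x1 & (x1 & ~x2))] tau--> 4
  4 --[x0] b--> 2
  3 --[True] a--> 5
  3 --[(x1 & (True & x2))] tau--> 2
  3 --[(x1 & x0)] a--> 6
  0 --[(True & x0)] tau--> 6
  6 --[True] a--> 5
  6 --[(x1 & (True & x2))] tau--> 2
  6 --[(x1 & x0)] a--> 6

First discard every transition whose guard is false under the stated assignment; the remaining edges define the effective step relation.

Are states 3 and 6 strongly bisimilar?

Answer: BISIMILAR

Working:
Refine partition for ~:
  P[0] = {{0,1,2,3,4,5,6}}
  P[1] = {{0},{1},{2,5},{3,6},{4}}
  P[2] = {{0},{1},{2},{3,6},{4},{5}}
6 equivalence class(es) (converged in 3)
class of 3: {3,6}; class of 6: {3,6}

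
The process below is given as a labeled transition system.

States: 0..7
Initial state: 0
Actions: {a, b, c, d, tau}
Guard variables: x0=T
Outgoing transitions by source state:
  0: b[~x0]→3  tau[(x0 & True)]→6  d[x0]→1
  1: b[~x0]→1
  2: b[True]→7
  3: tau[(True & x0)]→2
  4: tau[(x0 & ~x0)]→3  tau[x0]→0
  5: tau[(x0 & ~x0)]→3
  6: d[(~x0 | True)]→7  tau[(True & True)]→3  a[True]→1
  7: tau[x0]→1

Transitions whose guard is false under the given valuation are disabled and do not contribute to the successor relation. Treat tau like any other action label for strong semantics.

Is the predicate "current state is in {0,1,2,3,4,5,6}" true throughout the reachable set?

Answer: INVARIANT VIOLATED at state 7

Trace:
Safe = {0,1,2,3,4,5,6}
R = {0,1,2,3,6,7}
  0: ✓
  1: ✓
  2: ✓
  3: ✓
  6: ✓
  7: ✗ unsafe
counterexample path to 7: tau·d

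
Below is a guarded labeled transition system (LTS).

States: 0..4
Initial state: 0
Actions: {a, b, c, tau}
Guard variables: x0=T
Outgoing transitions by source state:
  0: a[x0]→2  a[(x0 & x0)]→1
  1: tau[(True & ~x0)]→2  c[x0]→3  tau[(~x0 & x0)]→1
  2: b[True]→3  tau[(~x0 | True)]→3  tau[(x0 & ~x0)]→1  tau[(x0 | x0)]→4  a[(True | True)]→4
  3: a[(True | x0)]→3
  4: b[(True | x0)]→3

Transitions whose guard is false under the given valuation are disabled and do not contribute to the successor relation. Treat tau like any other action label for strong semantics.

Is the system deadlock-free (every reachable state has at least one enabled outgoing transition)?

Answer: DEADLOCK-FREE

Working:
Reachable = {0,1,2,3,4}
  0: a→1  a→2  [2 out]
  1: c→3  [1 out]
  2: a→4  b→3  tau→3  tau→4  [4 out]
  3: a→3  [1 out]
  4: b→3  [1 out]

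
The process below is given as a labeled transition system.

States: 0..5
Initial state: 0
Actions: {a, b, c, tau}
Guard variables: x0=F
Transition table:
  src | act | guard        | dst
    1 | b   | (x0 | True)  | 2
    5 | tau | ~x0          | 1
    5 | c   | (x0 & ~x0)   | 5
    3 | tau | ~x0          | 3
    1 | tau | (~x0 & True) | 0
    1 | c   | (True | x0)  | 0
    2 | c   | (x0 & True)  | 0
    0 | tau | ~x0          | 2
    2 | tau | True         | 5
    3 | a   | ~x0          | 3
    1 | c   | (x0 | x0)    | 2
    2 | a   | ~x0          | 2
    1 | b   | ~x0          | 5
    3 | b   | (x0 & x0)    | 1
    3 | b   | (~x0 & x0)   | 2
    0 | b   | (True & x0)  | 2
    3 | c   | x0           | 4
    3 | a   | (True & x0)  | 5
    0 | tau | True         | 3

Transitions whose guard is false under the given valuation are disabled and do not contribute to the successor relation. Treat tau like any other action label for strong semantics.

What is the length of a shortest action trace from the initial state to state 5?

Answer: 2

Working:
BFS to 5:
  depth 0: {0}
  depth 1: {2,3}
  depth 2: {5}
depth(5)=2, e.g. tau·tau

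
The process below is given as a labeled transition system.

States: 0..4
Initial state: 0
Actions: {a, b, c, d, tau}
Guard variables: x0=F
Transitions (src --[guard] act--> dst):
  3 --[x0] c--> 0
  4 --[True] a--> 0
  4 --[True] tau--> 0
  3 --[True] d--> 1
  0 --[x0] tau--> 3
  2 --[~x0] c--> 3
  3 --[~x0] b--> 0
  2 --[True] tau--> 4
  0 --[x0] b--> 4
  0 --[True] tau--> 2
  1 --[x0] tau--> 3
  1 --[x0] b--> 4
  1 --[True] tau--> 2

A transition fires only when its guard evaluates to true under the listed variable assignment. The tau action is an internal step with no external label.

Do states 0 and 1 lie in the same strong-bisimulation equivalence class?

Compute ~ classes (split until stable):
  P[0] = {{0,1,2,3,4}}
  P[1] = {{0,1},{2},{3},{4}}
stable after 2 split(s): 4 block(s)
[0]={0,1}  [1]={0,1}

Answer: BISIMILAR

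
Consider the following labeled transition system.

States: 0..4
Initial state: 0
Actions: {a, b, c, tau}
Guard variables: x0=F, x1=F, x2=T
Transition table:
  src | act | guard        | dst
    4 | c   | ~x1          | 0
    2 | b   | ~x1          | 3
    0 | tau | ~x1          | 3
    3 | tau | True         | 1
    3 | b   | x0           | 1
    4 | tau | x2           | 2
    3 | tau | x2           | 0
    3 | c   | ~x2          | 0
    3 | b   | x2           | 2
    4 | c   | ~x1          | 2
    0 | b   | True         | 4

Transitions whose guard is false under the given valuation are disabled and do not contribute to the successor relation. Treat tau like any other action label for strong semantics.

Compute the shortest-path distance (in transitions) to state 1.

Answer: 2

Analysis:
Breadth-first toward 1:
  depth 0: {0}
  depth 1: {3,4}
  depth 2: {1,2}
first hit 1 at d=2 via tau·tau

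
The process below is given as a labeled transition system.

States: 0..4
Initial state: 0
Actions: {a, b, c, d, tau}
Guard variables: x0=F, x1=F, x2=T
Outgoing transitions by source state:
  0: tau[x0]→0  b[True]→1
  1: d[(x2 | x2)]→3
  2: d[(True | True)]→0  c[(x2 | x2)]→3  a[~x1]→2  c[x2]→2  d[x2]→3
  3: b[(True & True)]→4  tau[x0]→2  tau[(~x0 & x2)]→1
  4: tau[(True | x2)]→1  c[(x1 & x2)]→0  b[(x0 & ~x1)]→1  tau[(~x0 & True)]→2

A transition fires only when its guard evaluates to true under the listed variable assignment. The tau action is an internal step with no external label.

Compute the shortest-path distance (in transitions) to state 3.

Answer: 2

Trace:
Breadth-first toward 3:
  depth 0: {0}
  depth 1: {1}
  depth 2: {3}
first hit 3 at d=2 via b·d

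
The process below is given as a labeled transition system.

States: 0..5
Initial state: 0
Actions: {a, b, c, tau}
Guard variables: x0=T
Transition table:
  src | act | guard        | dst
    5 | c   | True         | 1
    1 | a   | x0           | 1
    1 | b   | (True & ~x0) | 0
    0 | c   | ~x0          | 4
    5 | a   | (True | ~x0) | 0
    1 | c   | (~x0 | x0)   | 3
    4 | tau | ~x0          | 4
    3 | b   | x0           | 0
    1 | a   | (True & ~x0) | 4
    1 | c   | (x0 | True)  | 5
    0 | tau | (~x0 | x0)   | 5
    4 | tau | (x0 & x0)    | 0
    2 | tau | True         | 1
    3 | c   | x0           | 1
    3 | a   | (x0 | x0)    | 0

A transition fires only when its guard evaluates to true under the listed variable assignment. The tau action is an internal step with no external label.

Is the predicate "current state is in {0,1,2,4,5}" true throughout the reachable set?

Answer: INVARIANT VIOLATED at state 3

Trace:
Inv-set: {0,1,2,4,5}
Reachable = {0,1,3,5}
  0: safe
  1: safe
  3: VIOLATES
  5: safe
reach 3 via tau·c·c — violates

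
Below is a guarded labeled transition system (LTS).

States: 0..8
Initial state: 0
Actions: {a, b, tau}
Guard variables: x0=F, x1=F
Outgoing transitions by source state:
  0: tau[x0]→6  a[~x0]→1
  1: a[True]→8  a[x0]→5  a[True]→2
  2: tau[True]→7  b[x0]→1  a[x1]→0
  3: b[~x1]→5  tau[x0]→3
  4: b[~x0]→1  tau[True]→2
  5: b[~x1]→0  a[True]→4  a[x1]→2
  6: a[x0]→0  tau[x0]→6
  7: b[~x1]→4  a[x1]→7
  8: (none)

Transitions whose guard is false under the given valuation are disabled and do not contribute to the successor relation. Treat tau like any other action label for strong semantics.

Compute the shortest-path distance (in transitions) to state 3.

Answer: UNREACHABLE

Analysis:
Breadth-first toward 3:
  depth 0: {0}
  depth 1: {1}
  depth 2: {2,8}
  depth 3: {7}
  depth 4: {4}
3 never appears.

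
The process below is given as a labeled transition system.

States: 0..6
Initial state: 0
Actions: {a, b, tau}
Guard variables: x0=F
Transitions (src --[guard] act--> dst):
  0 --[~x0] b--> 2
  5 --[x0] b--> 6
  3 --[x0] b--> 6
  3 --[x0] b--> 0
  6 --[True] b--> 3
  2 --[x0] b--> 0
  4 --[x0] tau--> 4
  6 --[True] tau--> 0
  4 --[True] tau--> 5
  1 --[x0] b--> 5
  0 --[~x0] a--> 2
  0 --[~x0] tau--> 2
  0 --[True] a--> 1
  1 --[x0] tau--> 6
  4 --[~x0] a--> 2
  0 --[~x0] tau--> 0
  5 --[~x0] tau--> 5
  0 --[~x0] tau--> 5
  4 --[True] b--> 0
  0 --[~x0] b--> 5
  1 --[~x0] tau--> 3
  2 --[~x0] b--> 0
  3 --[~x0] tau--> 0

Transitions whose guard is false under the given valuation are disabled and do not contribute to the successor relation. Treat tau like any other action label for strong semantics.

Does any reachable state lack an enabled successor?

Answer: DEADLOCK-FREE

Analysis:
Reachable = {0,1,2,3,5}
  0: a→1  a→2  b→2  b→5  tau→0  tau→2  tau→5  [7 exit(s)]
  1: tau→3  [1 exit(s)]
  2: b→0  [1 exit(s)]
  3: tau→0  [1 exit(s)]
  5: tau→5  [1 exit(s)]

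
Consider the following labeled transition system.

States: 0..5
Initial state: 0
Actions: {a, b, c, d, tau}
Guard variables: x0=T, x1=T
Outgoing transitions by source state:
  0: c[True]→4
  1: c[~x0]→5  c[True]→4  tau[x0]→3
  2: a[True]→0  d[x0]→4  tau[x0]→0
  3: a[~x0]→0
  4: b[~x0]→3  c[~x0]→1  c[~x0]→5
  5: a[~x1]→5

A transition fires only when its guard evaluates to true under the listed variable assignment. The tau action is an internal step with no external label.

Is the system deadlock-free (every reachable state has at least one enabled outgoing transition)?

Reachable = {0,4}
  0: c→4  [1 out]
  4: ∅  [no exit]
witness 4: c

Answer: DEADLOCK at state 4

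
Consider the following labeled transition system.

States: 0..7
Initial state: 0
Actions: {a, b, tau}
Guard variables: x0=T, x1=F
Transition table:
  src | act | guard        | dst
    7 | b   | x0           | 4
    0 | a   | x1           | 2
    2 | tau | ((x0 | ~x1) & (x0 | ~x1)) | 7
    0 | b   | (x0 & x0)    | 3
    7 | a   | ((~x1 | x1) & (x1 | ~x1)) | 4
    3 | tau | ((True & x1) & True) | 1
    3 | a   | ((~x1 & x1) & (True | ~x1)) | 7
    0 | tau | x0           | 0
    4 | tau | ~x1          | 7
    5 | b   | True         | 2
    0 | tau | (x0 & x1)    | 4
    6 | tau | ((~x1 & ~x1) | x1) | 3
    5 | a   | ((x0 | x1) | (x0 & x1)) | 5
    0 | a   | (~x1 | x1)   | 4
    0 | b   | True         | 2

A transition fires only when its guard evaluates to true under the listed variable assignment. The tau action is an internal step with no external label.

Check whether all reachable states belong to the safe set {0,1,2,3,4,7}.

Answer: INVARIANT HOLDS

Analysis:
Safe = {0,1,2,3,4,7}
Reachable = {0,2,3,4,7}
  0: ok
  2: ok
  3: ok
  4: ok
  7: ok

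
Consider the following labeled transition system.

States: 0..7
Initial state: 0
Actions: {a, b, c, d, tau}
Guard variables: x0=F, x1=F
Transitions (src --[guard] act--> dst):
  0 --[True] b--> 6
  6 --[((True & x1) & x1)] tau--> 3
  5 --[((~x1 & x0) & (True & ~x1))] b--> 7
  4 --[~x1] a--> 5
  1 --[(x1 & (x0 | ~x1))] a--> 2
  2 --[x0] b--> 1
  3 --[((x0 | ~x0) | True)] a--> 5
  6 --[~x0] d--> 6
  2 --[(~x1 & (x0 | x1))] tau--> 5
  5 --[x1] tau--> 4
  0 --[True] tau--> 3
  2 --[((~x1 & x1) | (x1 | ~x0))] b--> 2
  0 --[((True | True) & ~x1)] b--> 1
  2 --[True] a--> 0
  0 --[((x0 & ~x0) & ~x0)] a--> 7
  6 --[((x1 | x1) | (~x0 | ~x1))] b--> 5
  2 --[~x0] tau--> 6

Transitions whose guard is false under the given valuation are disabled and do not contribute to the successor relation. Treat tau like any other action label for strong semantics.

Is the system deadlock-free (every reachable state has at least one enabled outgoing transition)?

Answer: DEADLOCK at state 1

Trace:
R = {0,1,3,5,6}
  0: b→1  b→6  tau→3  [3 exit(s)]
  1: ∅  [deadlock]
  3: a→5  [1 exit(s)]
  5: ∅  [deadlock]
  6: b→5  d→6  [2 exit(s)]
trace reaching 1: b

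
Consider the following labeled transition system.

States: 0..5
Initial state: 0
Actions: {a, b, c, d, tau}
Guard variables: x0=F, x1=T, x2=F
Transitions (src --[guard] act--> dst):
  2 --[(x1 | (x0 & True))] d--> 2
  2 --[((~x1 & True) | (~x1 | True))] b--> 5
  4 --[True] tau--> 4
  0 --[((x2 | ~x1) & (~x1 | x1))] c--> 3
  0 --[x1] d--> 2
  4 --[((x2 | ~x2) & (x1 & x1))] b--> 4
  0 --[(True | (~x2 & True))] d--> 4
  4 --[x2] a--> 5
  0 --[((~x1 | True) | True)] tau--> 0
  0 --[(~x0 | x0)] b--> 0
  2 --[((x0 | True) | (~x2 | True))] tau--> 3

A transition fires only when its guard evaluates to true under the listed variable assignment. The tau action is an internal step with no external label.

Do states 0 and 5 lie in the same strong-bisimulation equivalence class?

Answer: NOT BISIMILAR

Analysis:
Compute ~ classes (split until stable):
  π0 = {{0,1,2,3,4,5}}
  π1 = {{0,2},{1,3,5},{4}}
  π2 = {{0},{1,3,5},{2},{4}}
Fixed point at round 3; 4 class(es).
0∈{0}, 5∈{1,3,5}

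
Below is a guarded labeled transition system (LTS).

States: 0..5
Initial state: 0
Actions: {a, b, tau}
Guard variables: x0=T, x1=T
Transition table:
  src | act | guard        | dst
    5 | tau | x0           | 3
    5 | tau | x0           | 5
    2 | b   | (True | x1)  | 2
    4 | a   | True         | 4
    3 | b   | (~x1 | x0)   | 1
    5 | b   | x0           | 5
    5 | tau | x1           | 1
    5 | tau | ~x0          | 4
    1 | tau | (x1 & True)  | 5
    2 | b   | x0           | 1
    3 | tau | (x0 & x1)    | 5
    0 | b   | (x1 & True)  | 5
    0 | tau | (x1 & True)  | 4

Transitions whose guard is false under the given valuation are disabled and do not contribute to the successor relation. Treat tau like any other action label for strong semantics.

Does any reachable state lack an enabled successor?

Reachable = {0,1,3,4,5}
  0: b→5  tau→4  [2 out]
  1: tau→5  [1 out]
  3: b→1  tau→5  [2 out]
  4: a→4  [1 out]
  5: b→5  tau→1  tau→3  tau→5  [4 out]

Answer: DEADLOCK-FREE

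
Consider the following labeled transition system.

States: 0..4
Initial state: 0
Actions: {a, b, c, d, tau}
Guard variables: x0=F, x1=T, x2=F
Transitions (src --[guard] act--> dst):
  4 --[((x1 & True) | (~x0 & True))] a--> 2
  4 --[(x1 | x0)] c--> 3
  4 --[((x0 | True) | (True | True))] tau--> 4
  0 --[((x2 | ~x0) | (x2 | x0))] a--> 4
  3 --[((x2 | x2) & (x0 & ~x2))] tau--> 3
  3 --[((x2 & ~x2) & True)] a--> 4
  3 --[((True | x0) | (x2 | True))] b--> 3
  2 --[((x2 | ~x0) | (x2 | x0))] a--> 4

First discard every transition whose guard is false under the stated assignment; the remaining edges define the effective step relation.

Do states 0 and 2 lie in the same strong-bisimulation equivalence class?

Refine partition for ~:
  π0 = {{0,1,2,3,4}}
  π1 = {{0,2},{1},{3},{4}}
4 equivalence class(es) (converged in 2)
0∈{0,2}, 2∈{0,2}

Answer: BISIMILAR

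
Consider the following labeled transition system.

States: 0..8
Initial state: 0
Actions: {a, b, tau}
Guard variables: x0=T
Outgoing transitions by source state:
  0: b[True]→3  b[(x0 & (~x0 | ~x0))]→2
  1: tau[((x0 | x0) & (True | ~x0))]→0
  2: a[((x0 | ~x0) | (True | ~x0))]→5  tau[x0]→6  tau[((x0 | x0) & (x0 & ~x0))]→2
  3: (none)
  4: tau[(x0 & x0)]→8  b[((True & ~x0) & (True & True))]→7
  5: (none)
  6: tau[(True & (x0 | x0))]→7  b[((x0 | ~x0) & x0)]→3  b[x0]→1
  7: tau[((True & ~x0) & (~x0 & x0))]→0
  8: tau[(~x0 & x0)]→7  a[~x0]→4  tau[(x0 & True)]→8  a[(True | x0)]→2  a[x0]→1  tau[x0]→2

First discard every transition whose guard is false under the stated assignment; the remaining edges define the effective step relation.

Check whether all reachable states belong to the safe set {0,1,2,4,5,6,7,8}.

Answer: INVARIANT VIOLATED at state 3

Working:
Inv-set: {0,1,2,4,5,6,7,8}
Reach set: {0,3}
  0: ok
  3: outside
counterexample path to 3: b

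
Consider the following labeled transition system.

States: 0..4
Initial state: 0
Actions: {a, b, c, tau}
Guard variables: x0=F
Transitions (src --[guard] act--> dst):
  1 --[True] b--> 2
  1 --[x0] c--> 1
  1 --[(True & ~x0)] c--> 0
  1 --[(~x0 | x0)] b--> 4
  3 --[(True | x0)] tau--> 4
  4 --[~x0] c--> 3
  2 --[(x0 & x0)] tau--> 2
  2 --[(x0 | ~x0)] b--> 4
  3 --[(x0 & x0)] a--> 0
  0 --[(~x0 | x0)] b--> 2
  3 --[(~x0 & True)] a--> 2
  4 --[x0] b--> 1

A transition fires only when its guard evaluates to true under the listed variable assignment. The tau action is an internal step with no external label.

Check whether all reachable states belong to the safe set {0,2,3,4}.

Allowed set {0,2,3,4}
Reachable = {0,2,3,4}
  0: ok
  2: ok
  3: ok
  4: ok

Answer: INVARIANT HOLDS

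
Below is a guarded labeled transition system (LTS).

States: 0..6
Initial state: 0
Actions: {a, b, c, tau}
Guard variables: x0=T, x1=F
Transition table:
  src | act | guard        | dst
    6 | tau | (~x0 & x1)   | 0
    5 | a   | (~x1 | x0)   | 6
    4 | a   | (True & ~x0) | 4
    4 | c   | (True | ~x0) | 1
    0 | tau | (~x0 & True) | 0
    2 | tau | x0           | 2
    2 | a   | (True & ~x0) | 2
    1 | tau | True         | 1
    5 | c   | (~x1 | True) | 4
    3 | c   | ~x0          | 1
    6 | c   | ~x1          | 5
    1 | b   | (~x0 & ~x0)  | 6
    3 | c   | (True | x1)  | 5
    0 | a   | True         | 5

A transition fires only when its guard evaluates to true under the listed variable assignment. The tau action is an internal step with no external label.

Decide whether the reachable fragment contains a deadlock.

Answer: DEADLOCK-FREE

Working:
Reach set: {0,1,4,5,6}
  0: a→5  [deg 1]
  1: tau→1  [deg 1]
  4: c→1  [deg 1]
  5: a→6  c→4  [deg 2]
  6: c→5  [deg 1]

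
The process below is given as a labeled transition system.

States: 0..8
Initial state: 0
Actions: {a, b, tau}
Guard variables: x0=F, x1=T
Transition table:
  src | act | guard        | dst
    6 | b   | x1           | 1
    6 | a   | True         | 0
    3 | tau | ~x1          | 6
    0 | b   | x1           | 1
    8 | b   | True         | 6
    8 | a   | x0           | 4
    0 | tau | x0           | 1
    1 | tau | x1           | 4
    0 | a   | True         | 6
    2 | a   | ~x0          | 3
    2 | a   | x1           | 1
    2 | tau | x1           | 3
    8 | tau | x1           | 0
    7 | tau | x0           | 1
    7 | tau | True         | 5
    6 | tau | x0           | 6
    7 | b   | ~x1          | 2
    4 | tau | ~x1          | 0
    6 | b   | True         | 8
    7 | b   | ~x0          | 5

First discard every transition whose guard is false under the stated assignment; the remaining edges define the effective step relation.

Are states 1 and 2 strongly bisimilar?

Bisimulation quotient by refinement:
  round 0: {{0,1,2,3,4,5,6,7,8}}
  round 1: {{0,6},{1},{2},{3,4,5},{7,8}}
  round 2: {{0},{1},{2},{3,4,5},{6},{7},{8}}
7 equivalence class(es) (converged in 3)
[1]={1}  [2]={2}

Answer: NOT BISIMILAR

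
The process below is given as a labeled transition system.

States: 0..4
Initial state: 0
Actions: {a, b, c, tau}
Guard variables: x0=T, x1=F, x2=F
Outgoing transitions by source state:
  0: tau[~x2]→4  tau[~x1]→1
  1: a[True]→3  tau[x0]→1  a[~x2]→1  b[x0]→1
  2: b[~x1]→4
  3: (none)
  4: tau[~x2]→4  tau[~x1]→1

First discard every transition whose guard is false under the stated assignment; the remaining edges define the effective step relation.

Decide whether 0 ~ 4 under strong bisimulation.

Answer: BISIMILAR

Trace:
Compute ~ classes (split until stable):
  P[0] = {{0,1,2,3,4}}
  P[1] = {{0,4},{1},{2},{3}}
4 equivalence class(es) (converged in 2)
0∈{0,4}, 4∈{0,4}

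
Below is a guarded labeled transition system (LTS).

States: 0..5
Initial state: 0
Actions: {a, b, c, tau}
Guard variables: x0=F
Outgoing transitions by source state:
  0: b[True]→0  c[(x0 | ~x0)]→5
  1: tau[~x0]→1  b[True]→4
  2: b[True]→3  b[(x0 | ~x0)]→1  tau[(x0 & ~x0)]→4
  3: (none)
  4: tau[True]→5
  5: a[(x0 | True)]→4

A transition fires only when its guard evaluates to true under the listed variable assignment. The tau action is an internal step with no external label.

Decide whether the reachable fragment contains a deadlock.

R = {0,4,5}
  0: b→0  c→5  [2 out]
  4: tau→5  [1 out]
  5: a→4  [1 out]

Answer: DEADLOCK-FREE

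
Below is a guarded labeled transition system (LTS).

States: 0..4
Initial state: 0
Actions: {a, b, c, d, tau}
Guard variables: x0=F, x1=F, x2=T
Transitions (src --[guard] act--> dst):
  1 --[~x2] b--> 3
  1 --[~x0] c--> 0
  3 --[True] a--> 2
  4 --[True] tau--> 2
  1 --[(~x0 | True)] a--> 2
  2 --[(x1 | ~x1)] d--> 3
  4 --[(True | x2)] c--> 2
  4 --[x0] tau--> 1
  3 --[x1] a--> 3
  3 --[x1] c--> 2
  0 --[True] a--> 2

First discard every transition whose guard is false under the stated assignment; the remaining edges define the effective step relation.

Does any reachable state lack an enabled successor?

R = {0,2,3}
  0: a→2  [deg 1]
  2: d→3  [deg 1]
  3: a→2  [deg 1]

Answer: DEADLOCK-FREE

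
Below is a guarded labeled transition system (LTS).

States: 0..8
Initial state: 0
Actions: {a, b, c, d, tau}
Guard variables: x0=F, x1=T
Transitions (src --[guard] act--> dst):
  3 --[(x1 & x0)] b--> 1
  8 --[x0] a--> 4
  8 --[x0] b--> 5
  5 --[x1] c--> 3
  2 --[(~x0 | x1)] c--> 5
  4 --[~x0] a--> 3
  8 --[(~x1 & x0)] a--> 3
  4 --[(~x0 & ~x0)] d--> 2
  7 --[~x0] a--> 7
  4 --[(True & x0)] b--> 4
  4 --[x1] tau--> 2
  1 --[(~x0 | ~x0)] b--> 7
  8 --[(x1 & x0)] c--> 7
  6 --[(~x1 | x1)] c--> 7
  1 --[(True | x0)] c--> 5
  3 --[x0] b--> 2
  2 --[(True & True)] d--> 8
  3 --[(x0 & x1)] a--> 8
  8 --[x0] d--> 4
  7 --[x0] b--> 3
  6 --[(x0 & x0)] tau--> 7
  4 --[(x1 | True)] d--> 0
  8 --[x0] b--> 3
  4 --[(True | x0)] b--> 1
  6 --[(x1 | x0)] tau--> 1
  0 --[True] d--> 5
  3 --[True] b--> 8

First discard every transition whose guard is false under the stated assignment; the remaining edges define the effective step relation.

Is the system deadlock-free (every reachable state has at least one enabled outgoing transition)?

Answer: DEADLOCK at state 8

Trace:
Reach set: {0,3,5,8}
  0: d→5  [deg 1]
  3: b→8  [deg 1]
  5: c→3  [deg 1]
  8: ∅  [no exit]
Path to 8: d·c·b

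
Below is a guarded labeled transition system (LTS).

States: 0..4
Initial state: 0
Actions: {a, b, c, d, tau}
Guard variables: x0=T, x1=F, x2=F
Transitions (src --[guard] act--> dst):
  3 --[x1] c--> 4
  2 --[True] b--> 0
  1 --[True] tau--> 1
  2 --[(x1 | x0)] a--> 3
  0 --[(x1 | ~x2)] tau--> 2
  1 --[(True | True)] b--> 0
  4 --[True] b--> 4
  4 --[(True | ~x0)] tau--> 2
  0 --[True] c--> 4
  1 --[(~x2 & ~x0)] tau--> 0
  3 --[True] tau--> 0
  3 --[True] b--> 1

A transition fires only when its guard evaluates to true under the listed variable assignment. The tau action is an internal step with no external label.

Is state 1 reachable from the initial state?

10 transition(s) survive guard evaluation.
Layer 0: {0}
Layer 1: {2,4}  now seen {0,2,4}
Layer 2: {3}  now seen {0,2,3,4}
Layer 3: {1}  now seen {0,1,2,3,4}
Reachable = {0,1,2,3,4}
witness 1: tau·a·b

Answer: REACHABLE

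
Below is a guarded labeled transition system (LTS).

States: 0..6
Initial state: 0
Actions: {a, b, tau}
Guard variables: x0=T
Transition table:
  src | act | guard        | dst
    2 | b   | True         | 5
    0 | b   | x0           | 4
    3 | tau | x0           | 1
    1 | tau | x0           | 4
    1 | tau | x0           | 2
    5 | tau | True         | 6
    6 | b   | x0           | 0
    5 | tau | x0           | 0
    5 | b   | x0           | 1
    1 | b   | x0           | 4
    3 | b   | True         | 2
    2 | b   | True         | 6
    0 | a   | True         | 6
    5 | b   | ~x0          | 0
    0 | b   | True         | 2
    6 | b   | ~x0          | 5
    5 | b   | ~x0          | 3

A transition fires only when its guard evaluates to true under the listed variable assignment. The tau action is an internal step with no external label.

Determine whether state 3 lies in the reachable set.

After dropping false guards: 14 live edges.
depth 0: {0}
depth 1: {2,4,6}  now seen {0,2,4,6}
depth 2: {5}  now seen {0,2,4,5,6}
depth 3: {1}  now seen {0,1,2,4,5,6}
Reach set: {0,1,2,4,5,6}

Answer: UNREACHABLE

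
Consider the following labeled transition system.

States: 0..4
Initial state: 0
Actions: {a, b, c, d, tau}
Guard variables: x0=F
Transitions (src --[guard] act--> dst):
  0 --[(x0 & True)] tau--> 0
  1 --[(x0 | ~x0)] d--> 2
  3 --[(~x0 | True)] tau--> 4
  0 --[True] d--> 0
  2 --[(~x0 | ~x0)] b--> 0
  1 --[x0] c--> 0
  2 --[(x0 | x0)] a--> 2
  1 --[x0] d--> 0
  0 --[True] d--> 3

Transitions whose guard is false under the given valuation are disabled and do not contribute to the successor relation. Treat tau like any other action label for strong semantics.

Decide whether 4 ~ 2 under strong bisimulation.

Bisimulation quotient by refinement:
  P[0] = {{0,1,2,3,4}}
  P[1] = {{0,1},{2},{3},{4}}
  P[2] = {{0},{1},{2},{3},{4}}
stable after 3 split(s): 5 block(s)
4∈{4}, 2∈{2}

Answer: NOT BISIMILAR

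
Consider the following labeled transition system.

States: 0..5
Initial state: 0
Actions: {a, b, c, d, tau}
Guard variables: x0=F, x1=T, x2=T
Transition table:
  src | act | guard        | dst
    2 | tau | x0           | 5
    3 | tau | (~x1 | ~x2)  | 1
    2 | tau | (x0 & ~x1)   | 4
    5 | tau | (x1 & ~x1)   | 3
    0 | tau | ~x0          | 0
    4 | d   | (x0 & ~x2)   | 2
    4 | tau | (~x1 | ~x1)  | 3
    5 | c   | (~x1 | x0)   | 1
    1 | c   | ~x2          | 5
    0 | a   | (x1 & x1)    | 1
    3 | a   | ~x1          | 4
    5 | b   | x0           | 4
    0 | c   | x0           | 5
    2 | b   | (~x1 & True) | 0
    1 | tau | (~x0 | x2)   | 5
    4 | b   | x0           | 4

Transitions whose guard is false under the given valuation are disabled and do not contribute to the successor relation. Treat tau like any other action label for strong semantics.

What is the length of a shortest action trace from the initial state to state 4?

Answer: UNREACHABLE

Analysis:
Breadth-first toward 4:
  depth 0: {0}
  depth 1: {1}
  depth 2: {5}
4 never appears.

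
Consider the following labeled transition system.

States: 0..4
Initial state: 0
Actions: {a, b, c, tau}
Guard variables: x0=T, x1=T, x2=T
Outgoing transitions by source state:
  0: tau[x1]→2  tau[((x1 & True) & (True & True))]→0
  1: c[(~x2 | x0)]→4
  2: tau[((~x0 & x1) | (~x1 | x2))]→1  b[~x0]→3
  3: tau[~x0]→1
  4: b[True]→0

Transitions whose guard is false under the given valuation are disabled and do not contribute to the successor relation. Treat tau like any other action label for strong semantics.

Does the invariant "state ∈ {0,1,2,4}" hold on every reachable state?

Inv-set: {0,1,2,4}
Reachable = {0,1,2,4}
  0: ✓
  1: ✓
  2: ✓
  4: ✓

Answer: INVARIANT HOLDS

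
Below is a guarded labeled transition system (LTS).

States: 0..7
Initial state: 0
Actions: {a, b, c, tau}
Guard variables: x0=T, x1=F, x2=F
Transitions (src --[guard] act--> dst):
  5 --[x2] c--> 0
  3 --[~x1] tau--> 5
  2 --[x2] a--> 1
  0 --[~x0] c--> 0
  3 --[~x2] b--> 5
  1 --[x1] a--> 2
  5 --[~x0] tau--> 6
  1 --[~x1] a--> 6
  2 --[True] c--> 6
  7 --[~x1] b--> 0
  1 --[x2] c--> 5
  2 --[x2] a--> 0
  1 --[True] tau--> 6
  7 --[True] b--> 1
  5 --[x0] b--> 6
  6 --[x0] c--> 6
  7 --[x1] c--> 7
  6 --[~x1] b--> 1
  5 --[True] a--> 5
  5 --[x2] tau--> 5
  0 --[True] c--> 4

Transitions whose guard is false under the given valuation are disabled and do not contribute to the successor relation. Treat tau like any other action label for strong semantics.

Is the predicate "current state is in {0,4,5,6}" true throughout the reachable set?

Inv-set: {0,4,5,6}
Reachable = {0,4}
  0: ✓
  4: ✓

Answer: INVARIANT HOLDS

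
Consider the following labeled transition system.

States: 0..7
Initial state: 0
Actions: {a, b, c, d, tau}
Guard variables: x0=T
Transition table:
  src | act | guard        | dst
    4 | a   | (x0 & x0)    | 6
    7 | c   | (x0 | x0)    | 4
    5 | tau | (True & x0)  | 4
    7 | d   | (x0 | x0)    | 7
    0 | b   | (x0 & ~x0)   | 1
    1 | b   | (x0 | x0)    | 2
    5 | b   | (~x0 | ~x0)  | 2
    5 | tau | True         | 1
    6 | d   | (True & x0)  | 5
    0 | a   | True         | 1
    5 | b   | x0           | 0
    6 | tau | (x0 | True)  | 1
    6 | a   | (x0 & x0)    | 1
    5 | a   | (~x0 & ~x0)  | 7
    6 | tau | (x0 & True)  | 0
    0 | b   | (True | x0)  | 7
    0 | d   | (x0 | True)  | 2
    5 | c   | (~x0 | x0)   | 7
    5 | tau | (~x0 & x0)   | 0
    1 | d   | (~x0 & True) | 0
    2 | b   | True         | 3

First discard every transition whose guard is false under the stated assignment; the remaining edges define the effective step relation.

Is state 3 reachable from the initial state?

Answer: REACHABLE

Trace:
After dropping false guards: 16 live edges.
L0 = {0}
L1 = {1,2,7}  cumulative {0,1,2,7}
L2 = {3,4}  cumulative {0,1,2,3,4,7}
L3 = {6}  cumulative {0,1,2,3,4,6,7}
L4 = {5}  cumulative {0,1,2,3,4,5,6,7}
R = {0,1,2,3,4,5,6,7}
witness 3: d·b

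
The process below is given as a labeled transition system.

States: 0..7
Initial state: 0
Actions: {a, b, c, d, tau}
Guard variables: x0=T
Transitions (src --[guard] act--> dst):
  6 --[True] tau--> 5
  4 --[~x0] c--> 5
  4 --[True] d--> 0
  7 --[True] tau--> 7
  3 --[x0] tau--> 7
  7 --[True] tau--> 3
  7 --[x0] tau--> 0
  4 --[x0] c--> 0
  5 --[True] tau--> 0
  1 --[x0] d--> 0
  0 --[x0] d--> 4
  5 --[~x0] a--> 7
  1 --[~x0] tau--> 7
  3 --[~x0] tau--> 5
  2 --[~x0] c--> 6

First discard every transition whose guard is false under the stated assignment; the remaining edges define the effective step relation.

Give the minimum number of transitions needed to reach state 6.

Layered search for 6:
  depth 0: {0}
  depth 1: {4}
6 never appears.

Answer: UNREACHABLE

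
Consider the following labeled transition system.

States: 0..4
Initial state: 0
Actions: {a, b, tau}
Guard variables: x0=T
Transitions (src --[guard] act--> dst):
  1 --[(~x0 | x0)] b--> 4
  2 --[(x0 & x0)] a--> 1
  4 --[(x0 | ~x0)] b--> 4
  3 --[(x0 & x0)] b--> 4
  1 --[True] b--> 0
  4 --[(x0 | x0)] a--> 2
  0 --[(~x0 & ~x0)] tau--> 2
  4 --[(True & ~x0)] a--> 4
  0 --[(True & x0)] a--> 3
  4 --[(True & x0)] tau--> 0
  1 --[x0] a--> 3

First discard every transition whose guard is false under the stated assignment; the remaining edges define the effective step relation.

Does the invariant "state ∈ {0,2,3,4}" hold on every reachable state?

Inv-set: {0,2,3,4}
Reachable = {0,1,2,3,4}
  0: ok
  1: VIOLATES
  2: ok
  3: ok
  4: ok
reach 1 via a·b·a·a — violates

Answer: INVARIANT VIOLATED at state 1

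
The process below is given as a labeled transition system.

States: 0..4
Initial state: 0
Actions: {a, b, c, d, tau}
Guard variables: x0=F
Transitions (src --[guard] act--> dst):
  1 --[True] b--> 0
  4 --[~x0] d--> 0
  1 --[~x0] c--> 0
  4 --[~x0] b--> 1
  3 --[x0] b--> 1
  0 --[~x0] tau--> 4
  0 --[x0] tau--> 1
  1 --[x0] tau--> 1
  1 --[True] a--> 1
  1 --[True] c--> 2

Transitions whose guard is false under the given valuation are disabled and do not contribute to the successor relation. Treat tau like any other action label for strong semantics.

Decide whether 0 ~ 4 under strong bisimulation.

Answer: NOT BISIMILAR

Analysis:
Compute ~ classes (split until stable):
  π0 = {{0,1,2,3,4}}
  π1 = {{0},{1},{2,3},{4}}
stable after 2 split(s): 4 block(s)
class of 0: {0}; class of 4: {4}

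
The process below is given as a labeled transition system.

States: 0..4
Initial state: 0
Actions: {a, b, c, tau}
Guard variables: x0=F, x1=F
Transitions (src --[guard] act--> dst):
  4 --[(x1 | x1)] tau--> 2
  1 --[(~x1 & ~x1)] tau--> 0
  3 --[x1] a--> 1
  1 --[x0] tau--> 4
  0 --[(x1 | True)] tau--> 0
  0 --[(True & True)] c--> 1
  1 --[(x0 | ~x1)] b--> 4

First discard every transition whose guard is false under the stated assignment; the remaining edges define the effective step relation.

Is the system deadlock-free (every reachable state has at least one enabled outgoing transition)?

Answer: DEADLOCK at state 4

Analysis:
R = {0,1,4}
  0: c→1  tau→0  [2 out]
  1: b→4  tau→0  [2 out]
  4: ∅  [STUCK]
trace reaching 4: c·b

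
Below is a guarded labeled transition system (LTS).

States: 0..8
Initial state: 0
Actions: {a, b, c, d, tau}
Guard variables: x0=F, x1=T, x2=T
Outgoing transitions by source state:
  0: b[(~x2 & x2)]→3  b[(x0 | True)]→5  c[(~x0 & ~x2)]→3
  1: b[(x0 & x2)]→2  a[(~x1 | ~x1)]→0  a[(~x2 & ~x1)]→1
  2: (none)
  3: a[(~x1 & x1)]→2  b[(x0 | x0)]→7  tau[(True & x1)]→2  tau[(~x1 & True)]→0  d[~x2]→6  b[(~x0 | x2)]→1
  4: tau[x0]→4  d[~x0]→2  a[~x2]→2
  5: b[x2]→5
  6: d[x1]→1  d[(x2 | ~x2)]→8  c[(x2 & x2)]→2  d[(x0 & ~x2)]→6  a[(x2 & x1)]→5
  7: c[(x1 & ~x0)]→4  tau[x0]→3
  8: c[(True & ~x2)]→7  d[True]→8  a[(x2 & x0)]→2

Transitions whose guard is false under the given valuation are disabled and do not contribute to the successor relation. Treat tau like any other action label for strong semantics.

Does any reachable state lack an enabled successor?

Reach set: {0,5}
  0: b→5  [deg 1]
  5: b→5  [deg 1]

Answer: DEADLOCK-FREE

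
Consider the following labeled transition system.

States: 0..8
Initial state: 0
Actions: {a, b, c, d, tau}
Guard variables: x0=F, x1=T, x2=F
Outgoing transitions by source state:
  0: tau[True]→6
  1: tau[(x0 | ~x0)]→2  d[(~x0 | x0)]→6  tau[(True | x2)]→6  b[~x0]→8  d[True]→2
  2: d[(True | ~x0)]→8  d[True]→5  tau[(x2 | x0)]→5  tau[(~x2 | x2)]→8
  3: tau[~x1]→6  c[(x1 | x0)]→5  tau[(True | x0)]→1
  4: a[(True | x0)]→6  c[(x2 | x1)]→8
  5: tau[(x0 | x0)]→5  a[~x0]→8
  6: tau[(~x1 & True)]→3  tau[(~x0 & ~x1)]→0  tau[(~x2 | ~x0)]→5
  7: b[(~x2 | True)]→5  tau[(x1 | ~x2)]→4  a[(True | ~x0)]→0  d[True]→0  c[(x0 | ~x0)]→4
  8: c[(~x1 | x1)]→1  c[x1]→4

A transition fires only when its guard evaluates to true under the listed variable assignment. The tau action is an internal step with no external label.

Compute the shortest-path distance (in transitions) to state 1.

Answer: 4

Working:
BFS to 1:
  L0 = {0}
  L1 = {6}
  L2 = {5}
  L3 = {8}
  L4 = {1,4}
first hit 1 at d=4 via tau·tau·a·c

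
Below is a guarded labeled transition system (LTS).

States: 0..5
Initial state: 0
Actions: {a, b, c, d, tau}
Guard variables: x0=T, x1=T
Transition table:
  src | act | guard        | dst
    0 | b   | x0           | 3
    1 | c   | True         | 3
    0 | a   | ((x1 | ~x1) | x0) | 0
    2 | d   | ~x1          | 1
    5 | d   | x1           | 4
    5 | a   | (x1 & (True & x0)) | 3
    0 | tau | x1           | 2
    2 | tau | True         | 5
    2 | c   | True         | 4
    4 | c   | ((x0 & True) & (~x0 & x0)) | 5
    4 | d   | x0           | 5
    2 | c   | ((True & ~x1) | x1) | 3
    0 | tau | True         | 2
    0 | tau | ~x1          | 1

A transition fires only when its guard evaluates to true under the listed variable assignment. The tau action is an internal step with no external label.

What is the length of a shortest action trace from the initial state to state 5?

Breadth-first toward 5:
  L0 = {0}
  L1 = {2,3}
  L2 = {4,5}
5 enters at depth 2; path tau·tau

Answer: 2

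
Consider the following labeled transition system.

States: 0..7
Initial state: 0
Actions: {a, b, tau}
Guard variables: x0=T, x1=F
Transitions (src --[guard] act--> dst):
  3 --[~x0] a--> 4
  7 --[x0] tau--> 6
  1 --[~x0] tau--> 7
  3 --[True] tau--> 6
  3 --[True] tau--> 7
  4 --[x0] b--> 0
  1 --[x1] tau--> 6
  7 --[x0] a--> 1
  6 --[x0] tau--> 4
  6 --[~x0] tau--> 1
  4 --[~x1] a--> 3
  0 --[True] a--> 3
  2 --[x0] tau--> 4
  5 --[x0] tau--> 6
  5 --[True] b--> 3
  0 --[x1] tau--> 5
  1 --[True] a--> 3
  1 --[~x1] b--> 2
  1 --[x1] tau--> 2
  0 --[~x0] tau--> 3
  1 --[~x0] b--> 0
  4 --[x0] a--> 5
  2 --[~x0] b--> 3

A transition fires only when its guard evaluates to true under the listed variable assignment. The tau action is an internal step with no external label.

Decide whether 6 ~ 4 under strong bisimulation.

Answer: NOT BISIMILAR

Working:
Refine partition for ~:
  round 0: {{0,1,2,3,4,5,6,7}}
  round 1: {{0},{1,4},{2,3,6},{5},{7}}
  round 2: {{0},{1},{2,6},{3},{4},{5},{7}}
7 equivalence class(es) (converged in 3)
class of 6: {2,6}; class of 4: {4}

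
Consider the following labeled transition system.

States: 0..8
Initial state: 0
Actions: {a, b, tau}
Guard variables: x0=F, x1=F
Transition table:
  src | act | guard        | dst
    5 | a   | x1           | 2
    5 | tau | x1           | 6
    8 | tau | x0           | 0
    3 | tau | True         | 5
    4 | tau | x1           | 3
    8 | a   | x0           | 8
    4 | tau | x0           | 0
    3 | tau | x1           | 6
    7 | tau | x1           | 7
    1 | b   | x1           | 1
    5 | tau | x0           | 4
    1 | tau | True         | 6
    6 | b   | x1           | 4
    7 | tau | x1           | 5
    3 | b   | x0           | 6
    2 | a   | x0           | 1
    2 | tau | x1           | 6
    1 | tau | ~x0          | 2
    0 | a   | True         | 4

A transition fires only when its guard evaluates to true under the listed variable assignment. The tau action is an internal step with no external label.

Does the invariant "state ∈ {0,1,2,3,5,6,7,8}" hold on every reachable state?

Inv-set: {0,1,2,3,5,6,7,8}
R = {0,4}
  0: ✓
  4: VIOLATES
reach 4 via a — violates

Answer: INVARIANT VIOLATED at state 4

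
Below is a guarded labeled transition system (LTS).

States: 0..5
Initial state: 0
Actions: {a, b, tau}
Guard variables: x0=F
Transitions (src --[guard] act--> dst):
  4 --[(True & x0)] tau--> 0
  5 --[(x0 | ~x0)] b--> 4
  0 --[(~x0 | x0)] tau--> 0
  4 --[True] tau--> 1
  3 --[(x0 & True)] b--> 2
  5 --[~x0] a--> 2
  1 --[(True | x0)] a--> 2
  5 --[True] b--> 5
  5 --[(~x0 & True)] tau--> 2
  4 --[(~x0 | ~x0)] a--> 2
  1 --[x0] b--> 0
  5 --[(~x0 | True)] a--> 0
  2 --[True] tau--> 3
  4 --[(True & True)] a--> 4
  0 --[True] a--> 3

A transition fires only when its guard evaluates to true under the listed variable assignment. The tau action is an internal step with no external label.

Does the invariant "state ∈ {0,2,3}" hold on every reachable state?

Answer: INVARIANT HOLDS

Analysis:
Allowed set {0,2,3}
R = {0,3}
  0: safe
  3: safe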